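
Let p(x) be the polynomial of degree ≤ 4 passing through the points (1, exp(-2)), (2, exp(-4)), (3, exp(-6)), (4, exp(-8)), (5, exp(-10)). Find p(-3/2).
(-8580*exp(6) - 5460*exp(2) + 1155 + 10010*exp(4) + 3003*exp(8))*exp(-10)/128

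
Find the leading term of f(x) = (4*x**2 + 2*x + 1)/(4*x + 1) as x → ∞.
x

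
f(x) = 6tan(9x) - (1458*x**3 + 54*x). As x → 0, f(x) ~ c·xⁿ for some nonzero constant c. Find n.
5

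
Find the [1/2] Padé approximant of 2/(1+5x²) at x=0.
2/(5*x**2 + 1)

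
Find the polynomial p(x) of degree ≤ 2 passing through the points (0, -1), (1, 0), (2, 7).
3*x**2 - 2*x - 1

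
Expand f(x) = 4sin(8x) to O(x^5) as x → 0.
32*x - 1024*x**3/3 + O(x**5)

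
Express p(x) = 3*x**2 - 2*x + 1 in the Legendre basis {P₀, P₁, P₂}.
(2)P₀ + (-2)P₁ + (2)P₂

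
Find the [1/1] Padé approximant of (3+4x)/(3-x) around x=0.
(4*x/3 + 1)/(1 - x/3)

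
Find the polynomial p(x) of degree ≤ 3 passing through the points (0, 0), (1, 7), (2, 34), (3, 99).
3*x**3 + x**2 + 3*x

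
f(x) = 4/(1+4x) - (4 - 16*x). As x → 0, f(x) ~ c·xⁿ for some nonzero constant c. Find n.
2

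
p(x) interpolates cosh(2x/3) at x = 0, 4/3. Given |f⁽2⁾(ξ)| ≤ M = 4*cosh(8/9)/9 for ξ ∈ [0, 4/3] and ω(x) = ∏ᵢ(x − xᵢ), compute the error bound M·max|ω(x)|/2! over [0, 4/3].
8*cosh(8/9)/81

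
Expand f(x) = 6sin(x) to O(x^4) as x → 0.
6*x - x**3 + O(x**4)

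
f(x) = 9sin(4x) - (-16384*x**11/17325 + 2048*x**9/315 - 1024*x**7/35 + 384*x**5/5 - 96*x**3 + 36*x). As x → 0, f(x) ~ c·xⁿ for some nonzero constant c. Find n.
13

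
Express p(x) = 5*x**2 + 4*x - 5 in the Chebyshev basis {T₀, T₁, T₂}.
(-5/2)T₀ + (4)T₁ + (5/2)T₂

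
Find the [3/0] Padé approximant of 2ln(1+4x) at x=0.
8*x*(16*x**2 - 6*x + 3)/3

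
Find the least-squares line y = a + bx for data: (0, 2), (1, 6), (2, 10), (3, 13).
a = 11/5, b = 37/10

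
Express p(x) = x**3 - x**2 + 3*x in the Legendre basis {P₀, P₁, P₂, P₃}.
(-1/3)P₀ + (18/5)P₁ + (-2/3)P₂ + (2/5)P₃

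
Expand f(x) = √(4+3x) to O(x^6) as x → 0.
2 + 3*x/4 - 9*x**2/64 + 27*x**3/512 - 405*x**4/16384 + 1701*x**5/131072 + O(x**6)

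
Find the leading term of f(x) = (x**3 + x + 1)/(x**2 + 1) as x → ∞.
x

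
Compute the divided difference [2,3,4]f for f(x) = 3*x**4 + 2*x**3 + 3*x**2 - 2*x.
186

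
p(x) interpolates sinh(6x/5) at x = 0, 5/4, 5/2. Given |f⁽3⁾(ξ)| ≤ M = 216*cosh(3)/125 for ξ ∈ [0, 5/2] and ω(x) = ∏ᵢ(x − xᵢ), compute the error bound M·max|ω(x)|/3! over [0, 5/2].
sqrt(3)*cosh(3)/8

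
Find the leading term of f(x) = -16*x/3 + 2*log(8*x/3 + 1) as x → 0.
-64*x**2/9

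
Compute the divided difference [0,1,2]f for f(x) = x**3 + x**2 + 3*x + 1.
4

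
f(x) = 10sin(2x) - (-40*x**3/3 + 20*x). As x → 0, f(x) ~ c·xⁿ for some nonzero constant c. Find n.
5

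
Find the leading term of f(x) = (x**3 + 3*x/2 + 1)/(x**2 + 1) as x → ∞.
x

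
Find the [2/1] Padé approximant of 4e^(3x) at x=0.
(6*x**2 + 8*x + 4)/(1 - x)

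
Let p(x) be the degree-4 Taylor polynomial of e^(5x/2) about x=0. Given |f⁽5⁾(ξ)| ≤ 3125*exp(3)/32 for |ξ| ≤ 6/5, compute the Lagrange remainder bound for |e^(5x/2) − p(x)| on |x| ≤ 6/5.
81*exp(3)/40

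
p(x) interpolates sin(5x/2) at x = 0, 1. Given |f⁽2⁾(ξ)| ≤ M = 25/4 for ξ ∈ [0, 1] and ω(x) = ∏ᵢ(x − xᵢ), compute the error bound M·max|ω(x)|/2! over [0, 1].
25/32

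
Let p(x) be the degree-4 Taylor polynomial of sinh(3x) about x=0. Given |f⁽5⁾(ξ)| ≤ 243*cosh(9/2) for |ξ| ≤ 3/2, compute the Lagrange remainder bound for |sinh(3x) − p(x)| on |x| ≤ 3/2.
19683*cosh(9/2)/1280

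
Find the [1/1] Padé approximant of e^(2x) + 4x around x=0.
(17*x/3 + 1)/(1 - x/3)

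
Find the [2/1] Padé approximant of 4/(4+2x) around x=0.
1/(x/2 + 1)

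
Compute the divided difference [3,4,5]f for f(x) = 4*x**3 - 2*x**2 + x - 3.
46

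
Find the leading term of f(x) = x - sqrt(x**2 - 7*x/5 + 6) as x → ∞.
7/10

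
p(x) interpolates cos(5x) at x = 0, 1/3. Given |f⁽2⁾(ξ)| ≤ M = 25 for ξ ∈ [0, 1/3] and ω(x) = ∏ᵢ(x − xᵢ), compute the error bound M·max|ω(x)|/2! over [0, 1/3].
25/72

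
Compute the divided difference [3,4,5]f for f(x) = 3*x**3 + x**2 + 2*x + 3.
37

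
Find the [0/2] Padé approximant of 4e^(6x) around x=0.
4/(18*x**2 - 6*x + 1)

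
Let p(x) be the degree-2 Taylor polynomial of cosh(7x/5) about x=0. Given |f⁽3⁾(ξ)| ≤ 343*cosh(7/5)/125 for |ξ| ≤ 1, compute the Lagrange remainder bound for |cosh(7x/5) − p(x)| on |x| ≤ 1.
343*cosh(7/5)/750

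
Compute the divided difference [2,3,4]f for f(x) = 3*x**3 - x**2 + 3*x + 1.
26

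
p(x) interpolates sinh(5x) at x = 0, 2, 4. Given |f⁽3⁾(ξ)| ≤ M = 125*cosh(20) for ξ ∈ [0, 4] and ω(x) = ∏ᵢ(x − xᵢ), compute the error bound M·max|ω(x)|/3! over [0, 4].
1000*sqrt(3)*cosh(20)/27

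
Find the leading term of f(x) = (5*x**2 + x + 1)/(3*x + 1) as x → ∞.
5*x/3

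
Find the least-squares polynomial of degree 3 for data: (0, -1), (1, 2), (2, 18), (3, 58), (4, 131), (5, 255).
-76/63 + (727/378)x + (-7/36)x² + (217/108)x³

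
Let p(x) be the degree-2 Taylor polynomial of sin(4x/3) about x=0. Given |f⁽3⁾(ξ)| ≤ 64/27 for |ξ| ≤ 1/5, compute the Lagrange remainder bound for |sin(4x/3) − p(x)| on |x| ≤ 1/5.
32/10125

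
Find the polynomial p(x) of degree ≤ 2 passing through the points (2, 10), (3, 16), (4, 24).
x**2 + x + 4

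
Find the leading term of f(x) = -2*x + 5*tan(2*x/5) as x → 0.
8*x**3/75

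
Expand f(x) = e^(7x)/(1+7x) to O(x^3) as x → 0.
1 + 49*x**2/2 + O(x**3)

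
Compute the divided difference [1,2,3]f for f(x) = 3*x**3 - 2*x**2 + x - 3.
16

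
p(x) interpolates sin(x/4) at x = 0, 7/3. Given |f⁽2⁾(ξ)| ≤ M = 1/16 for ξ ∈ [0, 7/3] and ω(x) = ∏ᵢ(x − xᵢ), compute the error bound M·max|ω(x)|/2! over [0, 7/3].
49/1152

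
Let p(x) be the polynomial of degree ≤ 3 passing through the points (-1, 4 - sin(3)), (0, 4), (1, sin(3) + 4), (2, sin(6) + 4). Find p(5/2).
35*sin(6)/16 - 15*sin(3)/8 + 4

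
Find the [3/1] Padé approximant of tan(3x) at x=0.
9*x**3 + 3*x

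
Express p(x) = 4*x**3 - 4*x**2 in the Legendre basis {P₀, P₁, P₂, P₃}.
(-4/3)P₀ + (12/5)P₁ + (-8/3)P₂ + (8/5)P₃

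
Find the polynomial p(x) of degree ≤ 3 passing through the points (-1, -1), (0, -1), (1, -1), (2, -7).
-x**3 + x - 1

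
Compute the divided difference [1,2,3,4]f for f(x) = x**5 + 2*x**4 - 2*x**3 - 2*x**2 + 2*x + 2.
83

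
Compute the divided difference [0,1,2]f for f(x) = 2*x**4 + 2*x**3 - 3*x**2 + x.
17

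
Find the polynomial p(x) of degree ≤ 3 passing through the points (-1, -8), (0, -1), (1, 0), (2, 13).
3*x**3 - 3*x**2 + x - 1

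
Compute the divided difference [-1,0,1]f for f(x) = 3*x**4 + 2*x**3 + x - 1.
3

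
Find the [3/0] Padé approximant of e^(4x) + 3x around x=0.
32*x**3/3 + 8*x**2 + 7*x + 1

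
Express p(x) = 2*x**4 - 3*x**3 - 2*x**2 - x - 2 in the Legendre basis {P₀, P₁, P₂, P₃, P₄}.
(-34/15)P₀ + (-14/5)P₁ + (-4/21)P₂ + (-6/5)P₃ + (16/35)P₄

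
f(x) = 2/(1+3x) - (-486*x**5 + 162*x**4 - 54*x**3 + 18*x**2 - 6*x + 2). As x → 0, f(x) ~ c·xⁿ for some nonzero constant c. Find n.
6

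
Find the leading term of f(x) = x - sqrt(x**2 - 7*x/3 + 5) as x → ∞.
7/6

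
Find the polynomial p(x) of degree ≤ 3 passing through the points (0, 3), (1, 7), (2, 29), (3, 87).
3*x**3 + x + 3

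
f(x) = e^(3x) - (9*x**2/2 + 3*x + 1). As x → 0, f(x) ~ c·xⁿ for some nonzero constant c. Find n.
3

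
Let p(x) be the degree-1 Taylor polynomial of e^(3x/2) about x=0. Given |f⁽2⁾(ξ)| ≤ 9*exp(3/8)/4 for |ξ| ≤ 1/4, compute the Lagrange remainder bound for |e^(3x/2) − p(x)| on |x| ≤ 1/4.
9*exp(3/8)/128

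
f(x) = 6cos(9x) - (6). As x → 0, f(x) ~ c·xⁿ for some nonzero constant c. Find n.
2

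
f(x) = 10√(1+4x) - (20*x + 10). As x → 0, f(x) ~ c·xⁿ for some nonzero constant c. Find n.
2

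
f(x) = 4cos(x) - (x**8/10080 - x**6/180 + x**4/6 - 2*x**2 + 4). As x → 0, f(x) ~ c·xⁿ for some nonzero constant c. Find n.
10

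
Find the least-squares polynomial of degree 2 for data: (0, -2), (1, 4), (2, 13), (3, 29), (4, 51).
-57/35 + (137/70)x + (39/14)x²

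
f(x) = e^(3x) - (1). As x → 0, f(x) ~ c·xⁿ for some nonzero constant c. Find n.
1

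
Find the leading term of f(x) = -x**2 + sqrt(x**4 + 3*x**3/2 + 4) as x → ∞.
3*x/4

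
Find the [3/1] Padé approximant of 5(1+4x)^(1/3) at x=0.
(-320*x**3/81 + 80*x**2/9 + 20*x + 5)/(8*x/3 + 1)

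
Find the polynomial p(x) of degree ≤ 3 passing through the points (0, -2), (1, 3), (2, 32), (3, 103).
3*x**3 + 3*x**2 - x - 2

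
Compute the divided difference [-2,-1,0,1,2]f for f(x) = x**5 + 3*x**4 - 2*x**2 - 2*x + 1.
3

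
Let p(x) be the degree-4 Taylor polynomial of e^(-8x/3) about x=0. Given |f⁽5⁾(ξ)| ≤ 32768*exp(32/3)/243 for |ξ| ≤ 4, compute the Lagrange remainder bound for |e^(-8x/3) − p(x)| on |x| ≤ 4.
4194304*exp(32/3)/3645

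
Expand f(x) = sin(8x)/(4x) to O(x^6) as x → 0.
2 - 64*x**2/3 + 1024*x**4/15 + O(x**6)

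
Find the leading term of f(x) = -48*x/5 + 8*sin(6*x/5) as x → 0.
-288*x**3/125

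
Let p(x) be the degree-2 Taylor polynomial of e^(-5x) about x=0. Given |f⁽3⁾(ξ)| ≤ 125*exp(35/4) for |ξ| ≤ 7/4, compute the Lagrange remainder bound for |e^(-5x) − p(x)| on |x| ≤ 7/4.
42875*exp(35/4)/384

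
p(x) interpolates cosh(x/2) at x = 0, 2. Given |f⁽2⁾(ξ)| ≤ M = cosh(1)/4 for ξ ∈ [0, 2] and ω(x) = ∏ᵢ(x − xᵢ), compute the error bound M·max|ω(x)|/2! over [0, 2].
cosh(1)/8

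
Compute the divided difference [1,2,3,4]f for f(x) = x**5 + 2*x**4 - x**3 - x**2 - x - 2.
84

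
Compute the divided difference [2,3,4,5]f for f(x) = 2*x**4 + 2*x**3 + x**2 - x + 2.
30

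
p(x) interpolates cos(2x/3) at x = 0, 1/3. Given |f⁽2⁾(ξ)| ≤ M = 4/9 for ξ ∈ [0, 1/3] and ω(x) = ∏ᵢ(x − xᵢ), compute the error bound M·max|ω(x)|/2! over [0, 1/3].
1/162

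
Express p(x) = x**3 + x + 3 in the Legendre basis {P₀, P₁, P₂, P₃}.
(3)P₀ + (8/5)P₁ + (2/5)P₃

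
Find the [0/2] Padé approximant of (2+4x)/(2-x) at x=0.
1/(5*x**2 - 5*x/2 + 1)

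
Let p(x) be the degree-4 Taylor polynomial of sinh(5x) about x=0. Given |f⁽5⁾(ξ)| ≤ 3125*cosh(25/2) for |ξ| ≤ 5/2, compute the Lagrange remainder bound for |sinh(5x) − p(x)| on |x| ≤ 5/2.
1953125*cosh(25/2)/768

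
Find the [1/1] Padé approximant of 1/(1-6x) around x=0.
1/(1 - 6*x)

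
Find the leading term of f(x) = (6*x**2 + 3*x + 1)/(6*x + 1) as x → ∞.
x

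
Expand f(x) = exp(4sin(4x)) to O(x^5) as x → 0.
1 + 16*x + 128*x**2 + 640*x**3 + 2048*x**4 + O(x**5)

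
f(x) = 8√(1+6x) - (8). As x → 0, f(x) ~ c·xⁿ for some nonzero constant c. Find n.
1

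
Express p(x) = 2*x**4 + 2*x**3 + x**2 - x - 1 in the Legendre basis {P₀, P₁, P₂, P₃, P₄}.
(-4/15)P₀ + (1/5)P₁ + (38/21)P₂ + (4/5)P₃ + (16/35)P₄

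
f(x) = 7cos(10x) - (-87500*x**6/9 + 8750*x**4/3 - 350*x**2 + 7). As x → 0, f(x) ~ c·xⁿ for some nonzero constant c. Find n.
8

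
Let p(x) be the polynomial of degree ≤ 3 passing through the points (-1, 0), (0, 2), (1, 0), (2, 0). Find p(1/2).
9/8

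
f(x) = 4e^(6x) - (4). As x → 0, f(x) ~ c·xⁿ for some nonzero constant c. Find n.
1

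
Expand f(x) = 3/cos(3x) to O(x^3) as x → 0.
3 + 27*x**2/2 + O(x**3)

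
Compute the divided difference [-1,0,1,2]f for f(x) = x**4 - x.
2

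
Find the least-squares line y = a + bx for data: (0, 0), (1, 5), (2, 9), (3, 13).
a = 3/10, b = 43/10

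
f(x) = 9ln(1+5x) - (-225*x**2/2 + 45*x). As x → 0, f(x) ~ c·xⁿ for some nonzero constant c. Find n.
3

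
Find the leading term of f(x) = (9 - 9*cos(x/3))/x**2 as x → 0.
1/2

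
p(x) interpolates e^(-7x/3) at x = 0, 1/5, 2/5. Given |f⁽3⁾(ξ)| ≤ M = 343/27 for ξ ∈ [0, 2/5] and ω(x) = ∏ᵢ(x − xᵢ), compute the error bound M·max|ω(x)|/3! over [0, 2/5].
343*sqrt(3)/91125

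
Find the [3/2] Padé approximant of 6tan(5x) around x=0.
(-50*x**3 + 30*x)/(1 - 10*x**2)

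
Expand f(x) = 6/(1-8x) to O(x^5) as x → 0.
6 + 48*x + 384*x**2 + 3072*x**3 + 24576*x**4 + O(x**5)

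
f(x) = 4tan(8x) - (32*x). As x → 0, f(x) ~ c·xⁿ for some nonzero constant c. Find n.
3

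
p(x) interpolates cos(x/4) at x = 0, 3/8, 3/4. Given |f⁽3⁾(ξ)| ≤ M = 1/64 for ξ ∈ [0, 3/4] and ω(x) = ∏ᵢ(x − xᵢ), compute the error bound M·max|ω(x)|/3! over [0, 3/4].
sqrt(3)/32768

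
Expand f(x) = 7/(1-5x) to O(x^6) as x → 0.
7 + 35*x + 175*x**2 + 875*x**3 + 4375*x**4 + 21875*x**5 + O(x**6)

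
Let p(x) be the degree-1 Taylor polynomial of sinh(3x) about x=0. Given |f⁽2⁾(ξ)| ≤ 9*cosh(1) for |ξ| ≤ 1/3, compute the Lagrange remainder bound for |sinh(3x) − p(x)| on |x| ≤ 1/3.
cosh(1)/2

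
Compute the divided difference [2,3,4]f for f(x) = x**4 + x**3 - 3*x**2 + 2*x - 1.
61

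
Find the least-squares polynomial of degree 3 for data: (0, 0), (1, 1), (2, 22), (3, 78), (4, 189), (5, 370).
-5/126 + (-1969/756)x + (35/36)x² + (155/54)x³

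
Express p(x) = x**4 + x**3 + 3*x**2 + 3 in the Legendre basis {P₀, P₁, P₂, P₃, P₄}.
(21/5)P₀ + (3/5)P₁ + (18/7)P₂ + (2/5)P₃ + (8/35)P₄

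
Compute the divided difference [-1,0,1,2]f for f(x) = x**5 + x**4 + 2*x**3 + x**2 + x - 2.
9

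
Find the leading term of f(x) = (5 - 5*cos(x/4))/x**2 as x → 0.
5/32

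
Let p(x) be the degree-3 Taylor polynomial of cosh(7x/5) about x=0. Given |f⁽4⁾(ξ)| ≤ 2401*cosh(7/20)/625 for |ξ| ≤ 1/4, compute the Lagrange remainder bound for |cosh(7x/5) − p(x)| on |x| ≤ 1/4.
2401*cosh(7/20)/3840000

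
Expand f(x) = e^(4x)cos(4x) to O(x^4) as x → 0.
1 + 4*x - 64*x**3/3 + O(x**4)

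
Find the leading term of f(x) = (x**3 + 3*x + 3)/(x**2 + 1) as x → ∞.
x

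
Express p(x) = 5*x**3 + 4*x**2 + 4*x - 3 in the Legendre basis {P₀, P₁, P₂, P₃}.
(-5/3)P₀ + (7)P₁ + (8/3)P₂ + (2)P₃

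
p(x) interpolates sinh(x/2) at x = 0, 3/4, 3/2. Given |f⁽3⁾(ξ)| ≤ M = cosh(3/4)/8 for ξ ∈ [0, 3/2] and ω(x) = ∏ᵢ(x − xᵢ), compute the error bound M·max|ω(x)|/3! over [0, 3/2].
sqrt(3)*cosh(3/4)/512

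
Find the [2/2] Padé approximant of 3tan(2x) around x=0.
6*x/(1 - 4*x**2/3)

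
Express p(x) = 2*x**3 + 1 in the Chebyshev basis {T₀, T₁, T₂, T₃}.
T₀ + (3/2)T₁ + (1/2)T₃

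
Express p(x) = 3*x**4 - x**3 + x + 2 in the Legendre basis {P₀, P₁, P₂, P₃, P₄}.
(13/5)P₀ + (2/5)P₁ + (12/7)P₂ + (-2/5)P₃ + (24/35)P₄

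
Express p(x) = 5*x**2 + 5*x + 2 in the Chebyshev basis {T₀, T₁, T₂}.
(9/2)T₀ + (5)T₁ + (5/2)T₂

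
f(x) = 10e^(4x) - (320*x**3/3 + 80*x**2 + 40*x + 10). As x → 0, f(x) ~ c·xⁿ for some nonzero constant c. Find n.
4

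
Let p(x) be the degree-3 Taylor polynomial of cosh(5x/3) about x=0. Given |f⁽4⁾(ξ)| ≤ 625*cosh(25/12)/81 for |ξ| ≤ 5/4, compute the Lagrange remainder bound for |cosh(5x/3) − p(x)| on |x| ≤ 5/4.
390625*cosh(25/12)/497664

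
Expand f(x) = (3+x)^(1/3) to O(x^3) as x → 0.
3**(1/3) + 3**(1/3)*x/9 - 3**(1/3)*x**2/81 + O(x**3)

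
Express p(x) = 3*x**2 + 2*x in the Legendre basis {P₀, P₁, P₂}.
P₀ + (2)P₁ + (2)P₂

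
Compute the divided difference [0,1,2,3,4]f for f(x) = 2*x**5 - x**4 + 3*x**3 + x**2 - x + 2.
19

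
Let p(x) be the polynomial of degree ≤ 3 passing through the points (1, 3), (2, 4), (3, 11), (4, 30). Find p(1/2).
23/8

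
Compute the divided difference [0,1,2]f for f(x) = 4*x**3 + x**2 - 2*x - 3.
13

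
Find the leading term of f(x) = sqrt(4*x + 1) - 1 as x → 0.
2*x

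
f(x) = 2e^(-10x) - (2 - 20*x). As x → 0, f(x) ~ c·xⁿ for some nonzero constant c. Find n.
2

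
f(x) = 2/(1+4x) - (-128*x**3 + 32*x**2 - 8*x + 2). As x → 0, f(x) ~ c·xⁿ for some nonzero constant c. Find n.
4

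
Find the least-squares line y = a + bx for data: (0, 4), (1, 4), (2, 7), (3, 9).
a = 33/10, b = 9/5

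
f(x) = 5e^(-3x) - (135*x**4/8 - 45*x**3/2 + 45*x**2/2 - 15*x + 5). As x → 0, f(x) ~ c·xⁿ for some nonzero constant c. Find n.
5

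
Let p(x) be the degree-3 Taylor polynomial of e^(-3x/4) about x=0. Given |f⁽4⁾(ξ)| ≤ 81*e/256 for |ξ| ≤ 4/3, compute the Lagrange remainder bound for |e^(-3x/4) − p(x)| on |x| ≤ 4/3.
e/24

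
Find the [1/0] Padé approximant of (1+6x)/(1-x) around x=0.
7*x + 1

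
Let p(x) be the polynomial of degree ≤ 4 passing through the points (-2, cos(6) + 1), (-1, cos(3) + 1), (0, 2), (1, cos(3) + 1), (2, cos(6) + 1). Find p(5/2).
175*cos(6)/64 + 253/64 - 75*cos(3)/16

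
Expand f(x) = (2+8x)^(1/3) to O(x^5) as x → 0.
2**(1/3) + 4*2**(1/3)*x/3 - 16*2**(1/3)*x**2/9 + 320*2**(1/3)*x**3/81 - 2560*2**(1/3)*x**4/243 + O(x**5)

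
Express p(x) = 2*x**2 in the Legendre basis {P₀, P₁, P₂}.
(2/3)P₀ + (4/3)P₂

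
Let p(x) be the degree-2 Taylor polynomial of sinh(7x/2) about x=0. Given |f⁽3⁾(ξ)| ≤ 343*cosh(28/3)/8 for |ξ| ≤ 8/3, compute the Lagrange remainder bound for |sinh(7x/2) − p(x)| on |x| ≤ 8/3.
10976*cosh(28/3)/81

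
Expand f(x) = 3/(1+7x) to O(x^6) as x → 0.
3 - 21*x + 147*x**2 - 1029*x**3 + 7203*x**4 - 50421*x**5 + O(x**6)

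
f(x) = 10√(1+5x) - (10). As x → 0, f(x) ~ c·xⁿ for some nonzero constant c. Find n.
1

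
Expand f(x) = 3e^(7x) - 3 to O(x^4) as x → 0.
21*x + 147*x**2/2 + 343*x**3/2 + O(x**4)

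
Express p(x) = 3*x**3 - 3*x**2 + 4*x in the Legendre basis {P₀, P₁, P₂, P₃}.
-P₀ + (29/5)P₁ + (-2)P₂ + (6/5)P₃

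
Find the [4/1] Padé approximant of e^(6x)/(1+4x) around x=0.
(10098*x**4/175 + 936*x**3/35 + 2826*x**2/175 + 888*x/175 + 1)/(538*x/175 + 1)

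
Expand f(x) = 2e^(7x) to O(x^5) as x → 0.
2 + 14*x + 49*x**2 + 343*x**3/3 + 2401*x**4/12 + O(x**5)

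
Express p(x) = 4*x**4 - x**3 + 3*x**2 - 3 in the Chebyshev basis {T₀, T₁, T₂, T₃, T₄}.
(-3/4)T₁ + (7/2)T₂ + (-1/4)T₃ + (1/2)T₄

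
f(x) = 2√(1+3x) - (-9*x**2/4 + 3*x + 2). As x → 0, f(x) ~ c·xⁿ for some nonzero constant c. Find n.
3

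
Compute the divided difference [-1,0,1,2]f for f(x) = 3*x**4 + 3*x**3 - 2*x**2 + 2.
9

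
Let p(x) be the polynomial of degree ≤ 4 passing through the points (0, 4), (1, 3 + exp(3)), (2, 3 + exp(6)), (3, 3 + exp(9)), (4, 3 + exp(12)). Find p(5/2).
-5*exp(12)/128 - 5*exp(3)/32 + 387/128 + 45*exp(6)/64 + 15*exp(9)/32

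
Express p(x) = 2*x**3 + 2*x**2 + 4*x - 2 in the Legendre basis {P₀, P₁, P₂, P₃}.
(-4/3)P₀ + (26/5)P₁ + (4/3)P₂ + (4/5)P₃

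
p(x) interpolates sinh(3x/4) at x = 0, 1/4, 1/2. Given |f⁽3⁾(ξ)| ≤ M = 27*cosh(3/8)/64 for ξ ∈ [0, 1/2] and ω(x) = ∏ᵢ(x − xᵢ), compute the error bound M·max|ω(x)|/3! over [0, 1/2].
sqrt(3)*cosh(3/8)/4096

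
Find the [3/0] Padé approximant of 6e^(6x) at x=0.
216*x**3 + 108*x**2 + 36*x + 6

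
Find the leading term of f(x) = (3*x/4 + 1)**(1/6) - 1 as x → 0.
x/8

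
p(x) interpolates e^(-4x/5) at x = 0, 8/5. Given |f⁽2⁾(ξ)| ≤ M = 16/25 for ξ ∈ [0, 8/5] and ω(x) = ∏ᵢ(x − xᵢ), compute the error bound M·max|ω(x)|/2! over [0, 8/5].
128/625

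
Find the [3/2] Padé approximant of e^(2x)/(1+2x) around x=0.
(64*x**3/165 + 57*x**2/55 + 84*x/55 + 1)/(-53*x**2/55 + 84*x/55 + 1)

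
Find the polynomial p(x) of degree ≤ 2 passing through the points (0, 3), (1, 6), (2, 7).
-x**2 + 4*x + 3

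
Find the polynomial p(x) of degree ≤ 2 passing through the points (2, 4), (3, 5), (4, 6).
x + 2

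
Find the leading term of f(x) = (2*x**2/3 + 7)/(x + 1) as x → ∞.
2*x/3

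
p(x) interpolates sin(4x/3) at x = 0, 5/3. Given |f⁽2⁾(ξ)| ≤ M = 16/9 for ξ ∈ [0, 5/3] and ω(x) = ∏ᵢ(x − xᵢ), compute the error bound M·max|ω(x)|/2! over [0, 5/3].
50/81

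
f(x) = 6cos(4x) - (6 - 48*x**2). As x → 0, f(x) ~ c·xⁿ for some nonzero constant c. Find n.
4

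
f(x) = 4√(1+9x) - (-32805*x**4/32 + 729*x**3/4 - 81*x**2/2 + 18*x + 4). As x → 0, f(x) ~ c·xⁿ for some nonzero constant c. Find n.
5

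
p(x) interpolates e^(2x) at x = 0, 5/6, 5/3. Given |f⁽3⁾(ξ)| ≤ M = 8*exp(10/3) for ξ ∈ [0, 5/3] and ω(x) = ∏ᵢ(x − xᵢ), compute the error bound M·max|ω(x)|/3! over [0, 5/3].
125*sqrt(3)*exp(10/3)/729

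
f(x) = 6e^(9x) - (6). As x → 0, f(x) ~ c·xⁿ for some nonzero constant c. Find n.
1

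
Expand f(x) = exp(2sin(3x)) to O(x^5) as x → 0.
1 + 6*x + 18*x**2 + 27*x**3 + O(x**5)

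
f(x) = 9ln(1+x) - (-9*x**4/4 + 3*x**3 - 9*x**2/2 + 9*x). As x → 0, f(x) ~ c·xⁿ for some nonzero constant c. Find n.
5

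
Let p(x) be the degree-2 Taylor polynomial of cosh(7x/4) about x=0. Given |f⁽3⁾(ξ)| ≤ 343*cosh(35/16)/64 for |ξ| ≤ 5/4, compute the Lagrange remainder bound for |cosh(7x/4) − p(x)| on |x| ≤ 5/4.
42875*cosh(35/16)/24576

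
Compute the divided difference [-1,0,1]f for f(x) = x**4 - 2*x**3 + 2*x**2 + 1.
3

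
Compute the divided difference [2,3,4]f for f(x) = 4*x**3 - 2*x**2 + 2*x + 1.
34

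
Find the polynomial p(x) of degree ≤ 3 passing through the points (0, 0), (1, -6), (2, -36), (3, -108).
-3*x**3 - 3*x**2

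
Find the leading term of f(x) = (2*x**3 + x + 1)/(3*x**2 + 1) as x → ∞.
2*x/3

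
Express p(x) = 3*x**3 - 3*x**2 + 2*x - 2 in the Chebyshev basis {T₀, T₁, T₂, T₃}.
(-7/2)T₀ + (17/4)T₁ + (-3/2)T₂ + (3/4)T₃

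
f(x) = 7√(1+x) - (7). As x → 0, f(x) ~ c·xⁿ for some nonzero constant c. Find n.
1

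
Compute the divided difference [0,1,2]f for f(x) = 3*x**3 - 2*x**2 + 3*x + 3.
7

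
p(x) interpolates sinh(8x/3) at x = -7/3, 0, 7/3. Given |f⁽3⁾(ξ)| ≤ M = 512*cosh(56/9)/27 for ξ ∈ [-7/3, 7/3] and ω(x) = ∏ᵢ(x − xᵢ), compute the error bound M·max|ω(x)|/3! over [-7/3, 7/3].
175616*sqrt(3)*cosh(56/9)/19683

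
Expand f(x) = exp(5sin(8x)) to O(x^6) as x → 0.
1 + 40*x + 800*x**2 + 10240*x**3 + 89600*x**4 + 1540096*x**5/3 + O(x**6)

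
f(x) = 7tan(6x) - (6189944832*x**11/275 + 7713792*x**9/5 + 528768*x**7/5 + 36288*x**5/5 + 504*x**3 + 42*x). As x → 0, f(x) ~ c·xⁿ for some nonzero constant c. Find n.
13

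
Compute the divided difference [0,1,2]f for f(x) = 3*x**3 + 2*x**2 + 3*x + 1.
11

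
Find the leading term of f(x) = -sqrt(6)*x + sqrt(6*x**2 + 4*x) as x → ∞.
sqrt(6)/3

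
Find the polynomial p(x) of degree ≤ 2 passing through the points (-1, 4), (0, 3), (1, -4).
-3*x**2 - 4*x + 3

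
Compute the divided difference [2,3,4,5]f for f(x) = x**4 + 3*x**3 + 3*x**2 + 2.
17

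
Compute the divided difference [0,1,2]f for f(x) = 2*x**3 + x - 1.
6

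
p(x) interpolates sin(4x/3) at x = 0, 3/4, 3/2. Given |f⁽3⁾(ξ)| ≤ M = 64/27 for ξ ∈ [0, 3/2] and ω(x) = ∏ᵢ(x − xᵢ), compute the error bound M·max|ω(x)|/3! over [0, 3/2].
sqrt(3)/27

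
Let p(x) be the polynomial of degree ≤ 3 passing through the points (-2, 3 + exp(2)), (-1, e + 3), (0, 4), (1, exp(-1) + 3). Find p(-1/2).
(-1 + e*(-exp(2) + 9*e + 57))*exp(-1)/16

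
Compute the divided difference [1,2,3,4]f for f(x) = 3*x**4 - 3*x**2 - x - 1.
30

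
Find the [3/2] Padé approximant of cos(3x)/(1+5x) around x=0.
(3825*x**3/164 - 765*x**2/164 - 5*x + 1)/(1 - 4127*x**2/164)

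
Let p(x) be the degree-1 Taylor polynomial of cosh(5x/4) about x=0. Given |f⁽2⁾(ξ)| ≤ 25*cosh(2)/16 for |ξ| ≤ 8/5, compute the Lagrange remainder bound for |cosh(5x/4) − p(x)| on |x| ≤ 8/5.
2*cosh(2)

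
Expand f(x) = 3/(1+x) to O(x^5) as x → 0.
3 - 3*x + 3*x**2 - 3*x**3 + 3*x**4 + O(x**5)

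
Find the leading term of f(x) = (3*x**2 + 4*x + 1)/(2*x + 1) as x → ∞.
3*x/2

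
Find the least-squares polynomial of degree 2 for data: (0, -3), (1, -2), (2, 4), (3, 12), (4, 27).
-102/35 + (-41/35)x + (15/7)x²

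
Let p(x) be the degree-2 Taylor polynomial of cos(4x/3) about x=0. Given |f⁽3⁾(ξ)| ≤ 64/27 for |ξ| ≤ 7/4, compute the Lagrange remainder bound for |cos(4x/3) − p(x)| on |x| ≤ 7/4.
343/162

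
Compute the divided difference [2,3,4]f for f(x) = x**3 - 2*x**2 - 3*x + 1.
7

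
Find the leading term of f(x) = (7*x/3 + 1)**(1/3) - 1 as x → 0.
7*x/9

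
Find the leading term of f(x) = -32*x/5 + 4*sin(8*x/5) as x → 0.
-1024*x**3/375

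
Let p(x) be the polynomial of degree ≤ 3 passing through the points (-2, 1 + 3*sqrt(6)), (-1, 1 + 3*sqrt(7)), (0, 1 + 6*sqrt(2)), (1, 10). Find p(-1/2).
-3*sqrt(6)/16 + 7/16 + 27*sqrt(7)/16 + 27*sqrt(2)/8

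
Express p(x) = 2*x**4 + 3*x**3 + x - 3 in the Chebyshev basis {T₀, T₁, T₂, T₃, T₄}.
(-9/4)T₀ + (13/4)T₁ + T₂ + (3/4)T₃ + (1/4)T₄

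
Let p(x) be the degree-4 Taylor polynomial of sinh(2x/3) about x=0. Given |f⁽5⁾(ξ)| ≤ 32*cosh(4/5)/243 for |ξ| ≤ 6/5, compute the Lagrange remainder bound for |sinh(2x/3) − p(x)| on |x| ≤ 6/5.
128*cosh(4/5)/46875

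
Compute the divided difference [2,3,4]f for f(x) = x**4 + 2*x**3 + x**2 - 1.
74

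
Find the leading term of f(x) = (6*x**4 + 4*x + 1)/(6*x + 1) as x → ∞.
x**3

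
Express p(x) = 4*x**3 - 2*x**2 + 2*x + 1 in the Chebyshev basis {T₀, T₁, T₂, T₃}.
(5)T₁ - T₂ + T₃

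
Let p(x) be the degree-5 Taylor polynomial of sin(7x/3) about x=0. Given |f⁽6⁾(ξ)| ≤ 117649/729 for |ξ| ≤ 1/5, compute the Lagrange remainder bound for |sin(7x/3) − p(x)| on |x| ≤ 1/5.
117649/8201250000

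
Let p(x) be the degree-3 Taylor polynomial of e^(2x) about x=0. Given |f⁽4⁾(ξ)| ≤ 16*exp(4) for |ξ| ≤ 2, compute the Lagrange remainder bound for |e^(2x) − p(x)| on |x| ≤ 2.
32*exp(4)/3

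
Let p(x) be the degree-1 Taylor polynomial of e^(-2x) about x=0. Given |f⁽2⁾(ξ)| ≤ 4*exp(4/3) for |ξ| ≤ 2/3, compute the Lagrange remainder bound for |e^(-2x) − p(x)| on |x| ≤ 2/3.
8*exp(4/3)/9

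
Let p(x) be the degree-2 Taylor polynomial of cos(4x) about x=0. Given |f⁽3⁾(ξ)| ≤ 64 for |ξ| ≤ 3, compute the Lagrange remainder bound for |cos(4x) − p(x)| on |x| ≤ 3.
288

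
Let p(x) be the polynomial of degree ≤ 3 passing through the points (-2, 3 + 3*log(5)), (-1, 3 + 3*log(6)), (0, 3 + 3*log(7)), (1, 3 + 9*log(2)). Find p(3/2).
3 + log(226492416*2**(5/8)*3**(15/16)*5**(1/16)*7**(7/16)/4117715)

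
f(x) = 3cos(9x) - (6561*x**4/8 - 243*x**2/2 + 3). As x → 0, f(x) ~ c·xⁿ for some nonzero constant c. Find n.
6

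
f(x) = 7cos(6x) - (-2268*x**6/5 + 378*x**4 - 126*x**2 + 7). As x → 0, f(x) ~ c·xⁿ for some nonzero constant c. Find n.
8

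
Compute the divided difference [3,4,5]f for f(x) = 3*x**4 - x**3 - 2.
279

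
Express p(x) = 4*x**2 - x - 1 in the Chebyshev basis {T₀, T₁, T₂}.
T₀ - T₁ + (2)T₂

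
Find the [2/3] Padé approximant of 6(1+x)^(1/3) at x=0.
(7*x**2/3 + 8*x + 6)/(-x**3/162 + x**2/6 + x + 1)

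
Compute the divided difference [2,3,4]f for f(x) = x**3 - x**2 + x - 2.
8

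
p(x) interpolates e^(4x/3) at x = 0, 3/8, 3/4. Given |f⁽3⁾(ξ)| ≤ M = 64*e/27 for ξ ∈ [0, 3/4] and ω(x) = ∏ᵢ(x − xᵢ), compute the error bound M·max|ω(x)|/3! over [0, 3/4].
sqrt(3)*e/216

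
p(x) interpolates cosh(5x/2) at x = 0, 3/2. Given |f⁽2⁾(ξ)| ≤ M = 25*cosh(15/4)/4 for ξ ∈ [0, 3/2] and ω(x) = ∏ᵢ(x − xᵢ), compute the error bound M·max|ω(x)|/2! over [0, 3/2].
225*cosh(15/4)/128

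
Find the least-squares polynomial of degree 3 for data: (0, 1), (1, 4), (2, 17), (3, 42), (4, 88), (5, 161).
103/126 + (1469/756)x + (209/252)x² + (28/27)x³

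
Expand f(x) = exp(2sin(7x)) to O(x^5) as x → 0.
1 + 14*x + 98*x**2 + 343*x**3 + O(x**5)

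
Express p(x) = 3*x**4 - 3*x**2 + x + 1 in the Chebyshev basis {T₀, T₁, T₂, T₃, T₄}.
(5/8)T₀ + T₁ + (3/8)T₄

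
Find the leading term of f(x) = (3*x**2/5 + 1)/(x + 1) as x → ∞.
3*x/5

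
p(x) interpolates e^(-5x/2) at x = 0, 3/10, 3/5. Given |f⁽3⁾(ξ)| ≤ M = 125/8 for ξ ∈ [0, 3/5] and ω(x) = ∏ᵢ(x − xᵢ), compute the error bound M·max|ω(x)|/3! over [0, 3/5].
sqrt(3)/64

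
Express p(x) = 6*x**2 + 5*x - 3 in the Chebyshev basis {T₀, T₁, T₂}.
(5)T₁ + (3)T₂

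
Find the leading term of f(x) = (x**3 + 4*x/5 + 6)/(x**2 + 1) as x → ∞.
x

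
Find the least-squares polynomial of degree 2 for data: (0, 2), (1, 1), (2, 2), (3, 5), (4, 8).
64/35 + (-44/35)x + (5/7)x²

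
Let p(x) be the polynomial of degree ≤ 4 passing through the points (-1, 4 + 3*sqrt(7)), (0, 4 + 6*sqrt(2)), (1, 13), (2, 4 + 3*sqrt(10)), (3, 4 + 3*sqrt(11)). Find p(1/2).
-15*sqrt(10)/32 - 15*sqrt(7)/128 + 9*sqrt(11)/128 + 45*sqrt(2)/16 + 661/64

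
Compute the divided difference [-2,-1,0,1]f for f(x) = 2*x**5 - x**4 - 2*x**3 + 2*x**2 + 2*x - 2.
10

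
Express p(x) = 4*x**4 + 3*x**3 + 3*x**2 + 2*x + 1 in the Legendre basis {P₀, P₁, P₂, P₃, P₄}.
(14/5)P₀ + (19/5)P₁ + (30/7)P₂ + (6/5)P₃ + (32/35)P₄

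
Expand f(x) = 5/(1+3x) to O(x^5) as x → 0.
5 - 15*x + 45*x**2 - 135*x**3 + 405*x**4 + O(x**5)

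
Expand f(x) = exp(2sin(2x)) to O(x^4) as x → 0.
1 + 4*x + 8*x**2 + 8*x**3 + O(x**4)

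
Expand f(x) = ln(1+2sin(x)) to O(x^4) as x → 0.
2*x - 2*x**2 + 7*x**3/3 + O(x**4)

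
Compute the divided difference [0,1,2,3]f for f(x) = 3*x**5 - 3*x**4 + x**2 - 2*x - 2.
57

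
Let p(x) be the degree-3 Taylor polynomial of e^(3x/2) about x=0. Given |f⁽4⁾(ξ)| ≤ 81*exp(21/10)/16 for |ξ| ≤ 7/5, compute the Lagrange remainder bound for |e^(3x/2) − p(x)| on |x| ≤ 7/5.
64827*exp(21/10)/80000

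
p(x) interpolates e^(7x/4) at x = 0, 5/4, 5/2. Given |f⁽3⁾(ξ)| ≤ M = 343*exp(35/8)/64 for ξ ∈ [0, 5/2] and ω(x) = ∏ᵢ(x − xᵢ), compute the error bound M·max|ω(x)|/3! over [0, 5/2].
42875*sqrt(3)*exp(35/8)/110592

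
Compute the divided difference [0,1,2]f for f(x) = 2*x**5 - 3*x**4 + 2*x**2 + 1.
11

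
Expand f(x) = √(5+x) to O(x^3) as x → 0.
sqrt(5) + sqrt(5)*x/10 - sqrt(5)*x**2/200 + O(x**3)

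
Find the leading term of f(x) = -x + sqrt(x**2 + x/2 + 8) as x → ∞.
1/4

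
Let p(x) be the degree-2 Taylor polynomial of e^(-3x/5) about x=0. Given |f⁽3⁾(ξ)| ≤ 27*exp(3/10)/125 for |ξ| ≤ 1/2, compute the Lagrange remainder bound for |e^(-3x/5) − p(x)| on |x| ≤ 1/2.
9*exp(3/10)/2000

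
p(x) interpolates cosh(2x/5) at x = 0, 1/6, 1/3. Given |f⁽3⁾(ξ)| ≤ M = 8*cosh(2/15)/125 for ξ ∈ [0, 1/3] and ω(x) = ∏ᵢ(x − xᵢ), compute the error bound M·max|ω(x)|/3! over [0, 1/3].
sqrt(3)*cosh(2/15)/91125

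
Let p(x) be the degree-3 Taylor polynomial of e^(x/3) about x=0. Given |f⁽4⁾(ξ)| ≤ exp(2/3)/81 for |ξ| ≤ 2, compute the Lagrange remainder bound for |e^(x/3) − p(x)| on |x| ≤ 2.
2*exp(2/3)/243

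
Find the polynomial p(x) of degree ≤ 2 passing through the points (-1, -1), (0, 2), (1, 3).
-x**2 + 2*x + 2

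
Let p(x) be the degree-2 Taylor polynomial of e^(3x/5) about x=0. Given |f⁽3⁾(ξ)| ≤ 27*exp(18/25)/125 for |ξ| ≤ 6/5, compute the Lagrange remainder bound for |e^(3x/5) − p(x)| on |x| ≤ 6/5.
972*exp(18/25)/15625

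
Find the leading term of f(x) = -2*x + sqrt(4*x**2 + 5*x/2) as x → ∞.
5/8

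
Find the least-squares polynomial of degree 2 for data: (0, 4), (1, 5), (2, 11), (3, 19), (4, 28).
25/7 + (37/35)x + (9/7)x²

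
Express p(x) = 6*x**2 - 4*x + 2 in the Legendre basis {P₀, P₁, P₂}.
(4)P₀ + (-4)P₁ + (4)P₂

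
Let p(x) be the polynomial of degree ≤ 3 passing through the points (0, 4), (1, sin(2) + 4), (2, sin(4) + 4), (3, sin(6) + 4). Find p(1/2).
sin(6)/16 - 5*sin(4)/16 + 15*sin(2)/16 + 4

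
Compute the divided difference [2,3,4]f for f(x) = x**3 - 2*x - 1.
9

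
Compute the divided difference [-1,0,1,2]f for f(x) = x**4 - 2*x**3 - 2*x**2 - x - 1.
0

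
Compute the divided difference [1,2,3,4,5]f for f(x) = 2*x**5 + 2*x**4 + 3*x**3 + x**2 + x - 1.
32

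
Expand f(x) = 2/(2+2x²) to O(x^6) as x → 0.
1 - x**2 + x**4 + O(x**6)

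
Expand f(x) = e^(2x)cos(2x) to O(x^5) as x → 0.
1 + 2*x - 8*x**3/3 - 8*x**4/3 + O(x**5)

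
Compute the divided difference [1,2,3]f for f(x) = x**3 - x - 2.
6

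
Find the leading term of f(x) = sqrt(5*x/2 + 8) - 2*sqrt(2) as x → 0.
5*sqrt(2)*x/16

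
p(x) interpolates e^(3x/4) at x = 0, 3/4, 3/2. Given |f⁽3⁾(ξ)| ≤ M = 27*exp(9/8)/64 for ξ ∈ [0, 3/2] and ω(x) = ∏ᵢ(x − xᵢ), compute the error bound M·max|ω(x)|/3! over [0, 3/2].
27*sqrt(3)*exp(9/8)/4096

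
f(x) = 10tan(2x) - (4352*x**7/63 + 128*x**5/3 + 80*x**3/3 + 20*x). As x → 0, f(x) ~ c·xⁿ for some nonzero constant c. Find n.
9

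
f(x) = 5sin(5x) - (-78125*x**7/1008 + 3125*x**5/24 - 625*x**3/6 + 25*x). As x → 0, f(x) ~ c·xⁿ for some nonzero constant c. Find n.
9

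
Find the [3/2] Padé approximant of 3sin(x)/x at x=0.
(3 - 7*x**2/20)/(x**2/20 + 1)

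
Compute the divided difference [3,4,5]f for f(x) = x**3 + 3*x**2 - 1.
15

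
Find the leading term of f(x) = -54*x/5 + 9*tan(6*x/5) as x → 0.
648*x**3/125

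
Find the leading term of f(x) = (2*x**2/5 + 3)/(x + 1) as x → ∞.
2*x/5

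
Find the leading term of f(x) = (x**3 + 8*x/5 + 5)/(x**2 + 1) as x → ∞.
x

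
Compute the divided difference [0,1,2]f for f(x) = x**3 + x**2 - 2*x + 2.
4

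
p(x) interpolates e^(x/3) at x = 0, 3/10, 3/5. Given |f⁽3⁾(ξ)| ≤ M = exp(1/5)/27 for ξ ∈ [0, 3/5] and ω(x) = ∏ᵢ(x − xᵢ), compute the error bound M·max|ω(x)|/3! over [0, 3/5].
sqrt(3)*exp(1/5)/27000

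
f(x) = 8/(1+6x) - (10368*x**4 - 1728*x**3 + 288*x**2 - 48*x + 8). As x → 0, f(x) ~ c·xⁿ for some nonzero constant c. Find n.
5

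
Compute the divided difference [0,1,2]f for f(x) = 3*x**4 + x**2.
22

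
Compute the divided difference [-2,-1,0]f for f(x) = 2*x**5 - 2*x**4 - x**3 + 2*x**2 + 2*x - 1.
-39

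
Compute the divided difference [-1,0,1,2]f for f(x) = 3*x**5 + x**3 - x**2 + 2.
16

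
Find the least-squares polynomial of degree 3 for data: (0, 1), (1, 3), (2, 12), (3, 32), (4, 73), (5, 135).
68/63 + (5/27)x + (44/63)x² + (25/27)x³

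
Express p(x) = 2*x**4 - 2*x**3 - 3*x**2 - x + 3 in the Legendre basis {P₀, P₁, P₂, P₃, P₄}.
(12/5)P₀ + (-11/5)P₁ + (-6/7)P₂ + (-4/5)P₃ + (16/35)P₄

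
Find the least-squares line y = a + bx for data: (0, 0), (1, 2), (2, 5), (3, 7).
a = -1/10, b = 12/5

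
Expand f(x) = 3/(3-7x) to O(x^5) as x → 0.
1 + 7*x/3 + 49*x**2/9 + 343*x**3/27 + 2401*x**4/81 + O(x**5)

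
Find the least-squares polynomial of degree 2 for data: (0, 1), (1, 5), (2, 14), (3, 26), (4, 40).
24/35 + (233/70)x + (23/14)x²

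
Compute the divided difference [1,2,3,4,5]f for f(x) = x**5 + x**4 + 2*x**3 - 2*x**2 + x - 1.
16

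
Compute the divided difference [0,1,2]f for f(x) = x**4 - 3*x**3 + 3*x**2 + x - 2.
1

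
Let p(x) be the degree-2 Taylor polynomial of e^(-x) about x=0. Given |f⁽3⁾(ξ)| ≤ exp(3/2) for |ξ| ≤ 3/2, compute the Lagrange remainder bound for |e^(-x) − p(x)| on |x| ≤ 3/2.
9*exp(3/2)/16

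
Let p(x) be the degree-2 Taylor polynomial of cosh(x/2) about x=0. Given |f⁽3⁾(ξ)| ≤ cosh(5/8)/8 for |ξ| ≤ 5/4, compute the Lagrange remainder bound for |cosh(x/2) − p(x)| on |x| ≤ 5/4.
125*cosh(5/8)/3072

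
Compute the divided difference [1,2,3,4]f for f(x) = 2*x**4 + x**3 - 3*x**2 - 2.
21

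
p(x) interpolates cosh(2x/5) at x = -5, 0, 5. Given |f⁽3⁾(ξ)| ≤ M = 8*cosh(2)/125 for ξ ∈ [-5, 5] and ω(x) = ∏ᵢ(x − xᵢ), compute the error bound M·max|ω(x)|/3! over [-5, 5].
8*sqrt(3)*cosh(2)/27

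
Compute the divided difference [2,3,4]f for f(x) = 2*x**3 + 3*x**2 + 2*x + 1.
21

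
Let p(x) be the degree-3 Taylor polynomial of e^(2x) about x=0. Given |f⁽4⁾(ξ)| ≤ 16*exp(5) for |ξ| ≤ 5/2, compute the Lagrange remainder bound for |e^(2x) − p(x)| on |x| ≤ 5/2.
625*exp(5)/24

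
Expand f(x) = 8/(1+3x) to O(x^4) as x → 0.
8 - 24*x + 72*x**2 - 216*x**3 + O(x**4)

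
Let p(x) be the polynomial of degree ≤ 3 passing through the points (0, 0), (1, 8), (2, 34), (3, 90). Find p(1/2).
5/2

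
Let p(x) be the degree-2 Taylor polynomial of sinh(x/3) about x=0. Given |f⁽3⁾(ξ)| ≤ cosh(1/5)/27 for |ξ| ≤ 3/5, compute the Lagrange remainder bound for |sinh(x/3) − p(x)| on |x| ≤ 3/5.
cosh(1/5)/750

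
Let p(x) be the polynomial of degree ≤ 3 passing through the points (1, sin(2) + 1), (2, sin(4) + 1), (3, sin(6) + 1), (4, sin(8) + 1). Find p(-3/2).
385*sin(6)/16 - 105*sin(8)/16 + 1 + 231*sin(2)/16 - 495*sin(4)/16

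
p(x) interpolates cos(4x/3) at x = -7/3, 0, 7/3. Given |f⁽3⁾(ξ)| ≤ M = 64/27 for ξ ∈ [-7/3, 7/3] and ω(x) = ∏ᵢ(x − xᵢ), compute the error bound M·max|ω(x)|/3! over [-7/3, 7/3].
21952*sqrt(3)/19683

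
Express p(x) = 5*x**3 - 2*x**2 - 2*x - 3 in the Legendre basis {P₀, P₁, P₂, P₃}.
(-11/3)P₀ + P₁ + (-4/3)P₂ + (2)P₃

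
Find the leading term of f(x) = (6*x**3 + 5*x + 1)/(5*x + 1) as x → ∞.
6*x**2/5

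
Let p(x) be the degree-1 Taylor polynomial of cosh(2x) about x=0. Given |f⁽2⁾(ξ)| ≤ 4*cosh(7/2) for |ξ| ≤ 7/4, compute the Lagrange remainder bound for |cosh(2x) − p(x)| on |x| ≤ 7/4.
49*cosh(7/2)/8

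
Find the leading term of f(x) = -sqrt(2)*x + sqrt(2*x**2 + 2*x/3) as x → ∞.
sqrt(2)/6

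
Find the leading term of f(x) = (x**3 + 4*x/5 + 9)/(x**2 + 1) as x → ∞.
x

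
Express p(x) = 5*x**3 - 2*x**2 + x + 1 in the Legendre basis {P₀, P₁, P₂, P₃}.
(1/3)P₀ + (4)P₁ + (-4/3)P₂ + (2)P₃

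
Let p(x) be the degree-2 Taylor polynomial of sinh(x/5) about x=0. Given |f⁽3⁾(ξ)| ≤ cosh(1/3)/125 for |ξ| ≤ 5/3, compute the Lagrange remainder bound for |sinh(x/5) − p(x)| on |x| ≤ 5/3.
cosh(1/3)/162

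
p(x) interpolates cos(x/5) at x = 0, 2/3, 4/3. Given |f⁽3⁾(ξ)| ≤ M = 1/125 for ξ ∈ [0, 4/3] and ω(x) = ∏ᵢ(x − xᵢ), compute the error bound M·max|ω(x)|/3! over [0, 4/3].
8*sqrt(3)/91125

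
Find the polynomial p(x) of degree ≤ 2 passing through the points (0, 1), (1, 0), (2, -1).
1 - x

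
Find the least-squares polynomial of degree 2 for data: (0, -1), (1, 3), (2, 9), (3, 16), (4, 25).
-36/35 + (47/14)x + (11/14)x²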